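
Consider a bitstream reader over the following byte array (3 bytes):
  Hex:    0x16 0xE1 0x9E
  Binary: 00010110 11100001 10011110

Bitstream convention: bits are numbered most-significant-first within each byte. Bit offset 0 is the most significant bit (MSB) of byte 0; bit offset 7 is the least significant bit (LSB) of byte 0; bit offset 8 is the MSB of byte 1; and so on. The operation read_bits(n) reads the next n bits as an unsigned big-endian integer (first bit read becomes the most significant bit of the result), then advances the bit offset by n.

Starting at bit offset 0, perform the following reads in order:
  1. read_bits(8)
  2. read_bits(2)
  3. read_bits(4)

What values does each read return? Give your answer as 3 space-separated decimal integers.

Read 1: bits[0:8] width=8 -> value=22 (bin 00010110); offset now 8 = byte 1 bit 0; 16 bits remain
Read 2: bits[8:10] width=2 -> value=3 (bin 11); offset now 10 = byte 1 bit 2; 14 bits remain
Read 3: bits[10:14] width=4 -> value=8 (bin 1000); offset now 14 = byte 1 bit 6; 10 bits remain

Answer: 22 3 8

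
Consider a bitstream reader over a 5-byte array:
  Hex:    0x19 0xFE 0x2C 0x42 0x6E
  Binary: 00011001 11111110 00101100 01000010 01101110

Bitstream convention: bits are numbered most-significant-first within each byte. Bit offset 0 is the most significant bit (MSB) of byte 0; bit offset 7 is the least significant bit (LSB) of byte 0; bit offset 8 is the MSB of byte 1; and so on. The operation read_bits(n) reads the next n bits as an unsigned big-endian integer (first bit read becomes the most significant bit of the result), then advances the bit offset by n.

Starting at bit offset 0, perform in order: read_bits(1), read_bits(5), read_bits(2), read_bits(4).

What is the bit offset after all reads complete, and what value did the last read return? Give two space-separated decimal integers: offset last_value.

Answer: 12 15

Derivation:
Read 1: bits[0:1] width=1 -> value=0 (bin 0); offset now 1 = byte 0 bit 1; 39 bits remain
Read 2: bits[1:6] width=5 -> value=6 (bin 00110); offset now 6 = byte 0 bit 6; 34 bits remain
Read 3: bits[6:8] width=2 -> value=1 (bin 01); offset now 8 = byte 1 bit 0; 32 bits remain
Read 4: bits[8:12] width=4 -> value=15 (bin 1111); offset now 12 = byte 1 bit 4; 28 bits remain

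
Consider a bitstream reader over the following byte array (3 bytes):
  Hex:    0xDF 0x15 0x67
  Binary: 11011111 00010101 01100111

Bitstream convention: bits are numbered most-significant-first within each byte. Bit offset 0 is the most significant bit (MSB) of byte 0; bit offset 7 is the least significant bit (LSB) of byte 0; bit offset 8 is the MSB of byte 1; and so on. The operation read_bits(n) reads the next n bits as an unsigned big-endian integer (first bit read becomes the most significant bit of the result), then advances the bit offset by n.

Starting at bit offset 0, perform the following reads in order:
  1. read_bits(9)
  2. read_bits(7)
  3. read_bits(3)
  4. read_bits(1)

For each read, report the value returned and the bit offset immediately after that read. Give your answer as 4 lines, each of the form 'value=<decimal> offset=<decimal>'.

Read 1: bits[0:9] width=9 -> value=446 (bin 110111110); offset now 9 = byte 1 bit 1; 15 bits remain
Read 2: bits[9:16] width=7 -> value=21 (bin 0010101); offset now 16 = byte 2 bit 0; 8 bits remain
Read 3: bits[16:19] width=3 -> value=3 (bin 011); offset now 19 = byte 2 bit 3; 5 bits remain
Read 4: bits[19:20] width=1 -> value=0 (bin 0); offset now 20 = byte 2 bit 4; 4 bits remain

Answer: value=446 offset=9
value=21 offset=16
value=3 offset=19
value=0 offset=20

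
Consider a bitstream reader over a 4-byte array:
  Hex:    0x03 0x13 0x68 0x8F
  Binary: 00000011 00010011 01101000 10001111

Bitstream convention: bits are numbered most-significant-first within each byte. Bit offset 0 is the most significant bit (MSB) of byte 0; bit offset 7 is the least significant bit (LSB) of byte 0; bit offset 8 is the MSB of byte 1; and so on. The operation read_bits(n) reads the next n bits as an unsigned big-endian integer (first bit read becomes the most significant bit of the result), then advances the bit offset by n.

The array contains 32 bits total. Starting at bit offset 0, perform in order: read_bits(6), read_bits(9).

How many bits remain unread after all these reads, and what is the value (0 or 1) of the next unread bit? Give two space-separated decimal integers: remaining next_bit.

Answer: 17 1

Derivation:
Read 1: bits[0:6] width=6 -> value=0 (bin 000000); offset now 6 = byte 0 bit 6; 26 bits remain
Read 2: bits[6:15] width=9 -> value=393 (bin 110001001); offset now 15 = byte 1 bit 7; 17 bits remain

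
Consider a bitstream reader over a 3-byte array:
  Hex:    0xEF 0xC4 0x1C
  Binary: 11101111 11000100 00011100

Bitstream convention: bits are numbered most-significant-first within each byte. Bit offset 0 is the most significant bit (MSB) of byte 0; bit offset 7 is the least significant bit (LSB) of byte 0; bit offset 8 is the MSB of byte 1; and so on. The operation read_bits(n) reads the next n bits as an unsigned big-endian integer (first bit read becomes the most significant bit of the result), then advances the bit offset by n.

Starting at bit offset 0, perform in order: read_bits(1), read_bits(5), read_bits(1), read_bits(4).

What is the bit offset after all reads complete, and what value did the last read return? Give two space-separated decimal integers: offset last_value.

Read 1: bits[0:1] width=1 -> value=1 (bin 1); offset now 1 = byte 0 bit 1; 23 bits remain
Read 2: bits[1:6] width=5 -> value=27 (bin 11011); offset now 6 = byte 0 bit 6; 18 bits remain
Read 3: bits[6:7] width=1 -> value=1 (bin 1); offset now 7 = byte 0 bit 7; 17 bits remain
Read 4: bits[7:11] width=4 -> value=14 (bin 1110); offset now 11 = byte 1 bit 3; 13 bits remain

Answer: 11 14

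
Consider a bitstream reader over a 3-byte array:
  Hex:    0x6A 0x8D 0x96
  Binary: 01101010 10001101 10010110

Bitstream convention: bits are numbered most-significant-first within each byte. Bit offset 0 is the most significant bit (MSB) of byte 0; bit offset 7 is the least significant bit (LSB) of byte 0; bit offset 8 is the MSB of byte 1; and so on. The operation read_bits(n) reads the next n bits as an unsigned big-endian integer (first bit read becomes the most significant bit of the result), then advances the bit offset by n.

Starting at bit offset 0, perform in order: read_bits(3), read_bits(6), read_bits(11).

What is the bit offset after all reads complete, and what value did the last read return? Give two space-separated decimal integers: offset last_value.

Read 1: bits[0:3] width=3 -> value=3 (bin 011); offset now 3 = byte 0 bit 3; 21 bits remain
Read 2: bits[3:9] width=6 -> value=21 (bin 010101); offset now 9 = byte 1 bit 1; 15 bits remain
Read 3: bits[9:20] width=11 -> value=217 (bin 00011011001); offset now 20 = byte 2 bit 4; 4 bits remain

Answer: 20 217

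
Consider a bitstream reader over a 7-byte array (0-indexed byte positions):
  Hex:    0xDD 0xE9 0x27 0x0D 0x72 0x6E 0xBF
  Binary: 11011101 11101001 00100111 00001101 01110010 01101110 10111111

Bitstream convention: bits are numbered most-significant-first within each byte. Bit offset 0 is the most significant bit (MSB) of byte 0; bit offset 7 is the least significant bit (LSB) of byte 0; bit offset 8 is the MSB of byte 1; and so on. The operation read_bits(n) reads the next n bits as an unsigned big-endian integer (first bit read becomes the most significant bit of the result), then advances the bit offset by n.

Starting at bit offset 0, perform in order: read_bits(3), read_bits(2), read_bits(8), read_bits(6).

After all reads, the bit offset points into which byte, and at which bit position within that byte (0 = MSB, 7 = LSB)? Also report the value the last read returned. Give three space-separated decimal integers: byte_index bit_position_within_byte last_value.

Answer: 2 3 9

Derivation:
Read 1: bits[0:3] width=3 -> value=6 (bin 110); offset now 3 = byte 0 bit 3; 53 bits remain
Read 2: bits[3:5] width=2 -> value=3 (bin 11); offset now 5 = byte 0 bit 5; 51 bits remain
Read 3: bits[5:13] width=8 -> value=189 (bin 10111101); offset now 13 = byte 1 bit 5; 43 bits remain
Read 4: bits[13:19] width=6 -> value=9 (bin 001001); offset now 19 = byte 2 bit 3; 37 bits remain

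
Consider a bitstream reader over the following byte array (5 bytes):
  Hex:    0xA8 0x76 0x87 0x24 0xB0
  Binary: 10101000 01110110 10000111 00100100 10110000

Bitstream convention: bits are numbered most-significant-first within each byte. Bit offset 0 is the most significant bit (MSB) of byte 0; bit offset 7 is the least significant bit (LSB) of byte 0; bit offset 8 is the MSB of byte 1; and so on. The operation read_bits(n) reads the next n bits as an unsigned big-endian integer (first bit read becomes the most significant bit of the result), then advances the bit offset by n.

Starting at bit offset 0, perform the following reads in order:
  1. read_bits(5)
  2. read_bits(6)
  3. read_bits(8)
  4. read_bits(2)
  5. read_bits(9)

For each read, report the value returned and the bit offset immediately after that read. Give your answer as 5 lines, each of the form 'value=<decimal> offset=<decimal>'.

Answer: value=21 offset=5
value=3 offset=11
value=180 offset=19
value=0 offset=21
value=457 offset=30

Derivation:
Read 1: bits[0:5] width=5 -> value=21 (bin 10101); offset now 5 = byte 0 bit 5; 35 bits remain
Read 2: bits[5:11] width=6 -> value=3 (bin 000011); offset now 11 = byte 1 bit 3; 29 bits remain
Read 3: bits[11:19] width=8 -> value=180 (bin 10110100); offset now 19 = byte 2 bit 3; 21 bits remain
Read 4: bits[19:21] width=2 -> value=0 (bin 00); offset now 21 = byte 2 bit 5; 19 bits remain
Read 5: bits[21:30] width=9 -> value=457 (bin 111001001); offset now 30 = byte 3 bit 6; 10 bits remain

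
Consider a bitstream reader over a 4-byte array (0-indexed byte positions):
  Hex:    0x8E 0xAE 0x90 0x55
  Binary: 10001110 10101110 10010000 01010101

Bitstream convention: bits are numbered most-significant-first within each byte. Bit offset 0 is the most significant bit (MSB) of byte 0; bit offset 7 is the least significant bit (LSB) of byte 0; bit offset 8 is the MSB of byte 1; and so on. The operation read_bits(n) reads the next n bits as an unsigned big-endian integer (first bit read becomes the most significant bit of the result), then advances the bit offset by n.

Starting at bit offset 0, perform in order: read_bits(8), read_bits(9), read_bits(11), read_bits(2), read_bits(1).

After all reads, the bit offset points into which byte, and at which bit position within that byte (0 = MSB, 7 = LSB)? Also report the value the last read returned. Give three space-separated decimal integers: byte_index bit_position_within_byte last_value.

Answer: 3 7 0

Derivation:
Read 1: bits[0:8] width=8 -> value=142 (bin 10001110); offset now 8 = byte 1 bit 0; 24 bits remain
Read 2: bits[8:17] width=9 -> value=349 (bin 101011101); offset now 17 = byte 2 bit 1; 15 bits remain
Read 3: bits[17:28] width=11 -> value=261 (bin 00100000101); offset now 28 = byte 3 bit 4; 4 bits remain
Read 4: bits[28:30] width=2 -> value=1 (bin 01); offset now 30 = byte 3 bit 6; 2 bits remain
Read 5: bits[30:31] width=1 -> value=0 (bin 0); offset now 31 = byte 3 bit 7; 1 bits remain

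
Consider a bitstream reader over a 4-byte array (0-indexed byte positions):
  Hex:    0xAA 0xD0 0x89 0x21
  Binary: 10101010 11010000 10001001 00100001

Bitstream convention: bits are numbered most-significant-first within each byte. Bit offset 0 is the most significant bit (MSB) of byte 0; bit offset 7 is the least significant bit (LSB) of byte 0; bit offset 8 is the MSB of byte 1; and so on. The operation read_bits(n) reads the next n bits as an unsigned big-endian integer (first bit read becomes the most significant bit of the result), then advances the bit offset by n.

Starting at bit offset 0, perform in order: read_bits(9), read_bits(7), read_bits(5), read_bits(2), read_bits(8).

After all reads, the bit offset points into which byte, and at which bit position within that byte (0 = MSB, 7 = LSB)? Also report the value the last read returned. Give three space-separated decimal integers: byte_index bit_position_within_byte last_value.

Read 1: bits[0:9] width=9 -> value=341 (bin 101010101); offset now 9 = byte 1 bit 1; 23 bits remain
Read 2: bits[9:16] width=7 -> value=80 (bin 1010000); offset now 16 = byte 2 bit 0; 16 bits remain
Read 3: bits[16:21] width=5 -> value=17 (bin 10001); offset now 21 = byte 2 bit 5; 11 bits remain
Read 4: bits[21:23] width=2 -> value=0 (bin 00); offset now 23 = byte 2 bit 7; 9 bits remain
Read 5: bits[23:31] width=8 -> value=144 (bin 10010000); offset now 31 = byte 3 bit 7; 1 bits remain

Answer: 3 7 144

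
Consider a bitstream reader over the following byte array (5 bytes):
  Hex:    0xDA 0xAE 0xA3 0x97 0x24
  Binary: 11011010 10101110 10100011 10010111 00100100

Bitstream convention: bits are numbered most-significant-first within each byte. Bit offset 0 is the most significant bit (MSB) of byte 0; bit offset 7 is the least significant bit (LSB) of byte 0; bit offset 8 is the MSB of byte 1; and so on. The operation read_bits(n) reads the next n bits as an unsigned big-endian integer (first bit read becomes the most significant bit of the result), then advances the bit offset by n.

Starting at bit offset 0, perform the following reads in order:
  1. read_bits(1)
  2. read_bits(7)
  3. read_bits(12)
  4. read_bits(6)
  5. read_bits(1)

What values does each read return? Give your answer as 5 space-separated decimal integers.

Read 1: bits[0:1] width=1 -> value=1 (bin 1); offset now 1 = byte 0 bit 1; 39 bits remain
Read 2: bits[1:8] width=7 -> value=90 (bin 1011010); offset now 8 = byte 1 bit 0; 32 bits remain
Read 3: bits[8:20] width=12 -> value=2794 (bin 101011101010); offset now 20 = byte 2 bit 4; 20 bits remain
Read 4: bits[20:26] width=6 -> value=14 (bin 001110); offset now 26 = byte 3 bit 2; 14 bits remain
Read 5: bits[26:27] width=1 -> value=0 (bin 0); offset now 27 = byte 3 bit 3; 13 bits remain

Answer: 1 90 2794 14 0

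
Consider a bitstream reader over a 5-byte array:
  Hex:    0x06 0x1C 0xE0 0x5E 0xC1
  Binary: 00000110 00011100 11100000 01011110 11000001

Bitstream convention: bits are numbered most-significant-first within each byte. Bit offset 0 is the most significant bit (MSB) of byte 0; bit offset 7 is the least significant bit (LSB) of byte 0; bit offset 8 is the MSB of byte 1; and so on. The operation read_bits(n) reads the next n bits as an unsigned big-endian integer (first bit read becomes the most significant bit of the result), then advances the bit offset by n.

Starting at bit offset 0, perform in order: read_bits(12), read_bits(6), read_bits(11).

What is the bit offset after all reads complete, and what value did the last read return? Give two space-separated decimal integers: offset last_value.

Answer: 29 1035

Derivation:
Read 1: bits[0:12] width=12 -> value=97 (bin 000001100001); offset now 12 = byte 1 bit 4; 28 bits remain
Read 2: bits[12:18] width=6 -> value=51 (bin 110011); offset now 18 = byte 2 bit 2; 22 bits remain
Read 3: bits[18:29] width=11 -> value=1035 (bin 10000001011); offset now 29 = byte 3 bit 5; 11 bits remain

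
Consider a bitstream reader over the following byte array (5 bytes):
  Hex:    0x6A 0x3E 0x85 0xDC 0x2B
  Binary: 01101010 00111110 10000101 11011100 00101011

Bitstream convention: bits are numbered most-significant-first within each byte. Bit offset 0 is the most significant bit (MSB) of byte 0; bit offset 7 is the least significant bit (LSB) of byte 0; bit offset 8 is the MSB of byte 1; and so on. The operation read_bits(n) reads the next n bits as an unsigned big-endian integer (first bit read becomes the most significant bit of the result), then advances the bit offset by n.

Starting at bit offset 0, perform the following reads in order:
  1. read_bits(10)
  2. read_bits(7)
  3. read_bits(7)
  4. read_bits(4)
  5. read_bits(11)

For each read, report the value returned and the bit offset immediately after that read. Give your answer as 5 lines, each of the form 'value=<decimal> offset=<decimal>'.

Answer: value=424 offset=10
value=125 offset=17
value=5 offset=24
value=13 offset=28
value=1557 offset=39

Derivation:
Read 1: bits[0:10] width=10 -> value=424 (bin 0110101000); offset now 10 = byte 1 bit 2; 30 bits remain
Read 2: bits[10:17] width=7 -> value=125 (bin 1111101); offset now 17 = byte 2 bit 1; 23 bits remain
Read 3: bits[17:24] width=7 -> value=5 (bin 0000101); offset now 24 = byte 3 bit 0; 16 bits remain
Read 4: bits[24:28] width=4 -> value=13 (bin 1101); offset now 28 = byte 3 bit 4; 12 bits remain
Read 5: bits[28:39] width=11 -> value=1557 (bin 11000010101); offset now 39 = byte 4 bit 7; 1 bits remain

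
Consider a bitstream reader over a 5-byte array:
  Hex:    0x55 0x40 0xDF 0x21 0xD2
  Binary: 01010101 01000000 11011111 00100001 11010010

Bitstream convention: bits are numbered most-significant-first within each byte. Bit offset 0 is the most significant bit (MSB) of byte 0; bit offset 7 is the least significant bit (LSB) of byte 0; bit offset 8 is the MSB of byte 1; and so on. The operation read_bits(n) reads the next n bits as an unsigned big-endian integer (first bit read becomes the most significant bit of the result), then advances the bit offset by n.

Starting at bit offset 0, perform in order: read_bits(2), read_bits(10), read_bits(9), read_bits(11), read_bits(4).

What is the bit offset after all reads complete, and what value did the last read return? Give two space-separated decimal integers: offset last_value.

Answer: 36 13

Derivation:
Read 1: bits[0:2] width=2 -> value=1 (bin 01); offset now 2 = byte 0 bit 2; 38 bits remain
Read 2: bits[2:12] width=10 -> value=340 (bin 0101010100); offset now 12 = byte 1 bit 4; 28 bits remain
Read 3: bits[12:21] width=9 -> value=27 (bin 000011011); offset now 21 = byte 2 bit 5; 19 bits remain
Read 4: bits[21:32] width=11 -> value=1825 (bin 11100100001); offset now 32 = byte 4 bit 0; 8 bits remain
Read 5: bits[32:36] width=4 -> value=13 (bin 1101); offset now 36 = byte 4 bit 4; 4 bits remain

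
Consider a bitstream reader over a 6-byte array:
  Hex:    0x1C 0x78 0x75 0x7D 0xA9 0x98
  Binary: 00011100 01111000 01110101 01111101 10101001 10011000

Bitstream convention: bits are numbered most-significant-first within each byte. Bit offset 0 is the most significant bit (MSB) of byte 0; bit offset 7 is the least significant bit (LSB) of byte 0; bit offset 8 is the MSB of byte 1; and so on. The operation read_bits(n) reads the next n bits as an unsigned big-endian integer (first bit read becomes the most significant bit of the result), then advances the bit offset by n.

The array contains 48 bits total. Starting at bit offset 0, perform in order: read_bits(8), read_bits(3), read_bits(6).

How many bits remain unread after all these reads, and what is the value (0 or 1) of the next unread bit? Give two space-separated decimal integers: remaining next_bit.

Read 1: bits[0:8] width=8 -> value=28 (bin 00011100); offset now 8 = byte 1 bit 0; 40 bits remain
Read 2: bits[8:11] width=3 -> value=3 (bin 011); offset now 11 = byte 1 bit 3; 37 bits remain
Read 3: bits[11:17] width=6 -> value=48 (bin 110000); offset now 17 = byte 2 bit 1; 31 bits remain

Answer: 31 1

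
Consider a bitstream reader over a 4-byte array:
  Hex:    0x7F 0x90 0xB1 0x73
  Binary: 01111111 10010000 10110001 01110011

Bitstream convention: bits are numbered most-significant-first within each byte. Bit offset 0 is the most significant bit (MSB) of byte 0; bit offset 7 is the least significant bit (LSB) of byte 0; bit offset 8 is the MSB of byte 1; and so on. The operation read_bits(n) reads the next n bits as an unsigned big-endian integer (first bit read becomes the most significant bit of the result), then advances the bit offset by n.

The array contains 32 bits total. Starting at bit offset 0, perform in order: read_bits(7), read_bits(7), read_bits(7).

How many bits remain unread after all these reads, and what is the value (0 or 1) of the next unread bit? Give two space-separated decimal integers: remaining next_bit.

Read 1: bits[0:7] width=7 -> value=63 (bin 0111111); offset now 7 = byte 0 bit 7; 25 bits remain
Read 2: bits[7:14] width=7 -> value=100 (bin 1100100); offset now 14 = byte 1 bit 6; 18 bits remain
Read 3: bits[14:21] width=7 -> value=22 (bin 0010110); offset now 21 = byte 2 bit 5; 11 bits remain

Answer: 11 0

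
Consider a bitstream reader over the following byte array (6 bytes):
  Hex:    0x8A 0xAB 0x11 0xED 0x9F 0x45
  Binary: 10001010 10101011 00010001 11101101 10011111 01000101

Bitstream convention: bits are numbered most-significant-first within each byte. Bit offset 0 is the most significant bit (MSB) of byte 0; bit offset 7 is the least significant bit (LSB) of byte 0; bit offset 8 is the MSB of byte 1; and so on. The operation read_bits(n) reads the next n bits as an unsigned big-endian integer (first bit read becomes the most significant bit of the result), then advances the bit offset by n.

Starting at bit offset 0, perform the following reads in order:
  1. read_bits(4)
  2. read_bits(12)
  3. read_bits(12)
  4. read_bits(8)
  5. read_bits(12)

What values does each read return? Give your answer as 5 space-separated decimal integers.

Read 1: bits[0:4] width=4 -> value=8 (bin 1000); offset now 4 = byte 0 bit 4; 44 bits remain
Read 2: bits[4:16] width=12 -> value=2731 (bin 101010101011); offset now 16 = byte 2 bit 0; 32 bits remain
Read 3: bits[16:28] width=12 -> value=286 (bin 000100011110); offset now 28 = byte 3 bit 4; 20 bits remain
Read 4: bits[28:36] width=8 -> value=217 (bin 11011001); offset now 36 = byte 4 bit 4; 12 bits remain
Read 5: bits[36:48] width=12 -> value=3909 (bin 111101000101); offset now 48 = byte 6 bit 0; 0 bits remain

Answer: 8 2731 286 217 3909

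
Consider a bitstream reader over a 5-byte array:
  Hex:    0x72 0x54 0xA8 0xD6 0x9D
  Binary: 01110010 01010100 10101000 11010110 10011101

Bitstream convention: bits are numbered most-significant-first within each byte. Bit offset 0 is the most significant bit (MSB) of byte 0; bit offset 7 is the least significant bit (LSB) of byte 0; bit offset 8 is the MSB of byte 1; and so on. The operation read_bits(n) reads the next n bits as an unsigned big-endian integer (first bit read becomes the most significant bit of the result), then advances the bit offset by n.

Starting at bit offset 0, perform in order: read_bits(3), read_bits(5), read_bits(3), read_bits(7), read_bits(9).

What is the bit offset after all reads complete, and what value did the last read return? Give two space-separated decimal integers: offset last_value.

Read 1: bits[0:3] width=3 -> value=3 (bin 011); offset now 3 = byte 0 bit 3; 37 bits remain
Read 2: bits[3:8] width=5 -> value=18 (bin 10010); offset now 8 = byte 1 bit 0; 32 bits remain
Read 3: bits[8:11] width=3 -> value=2 (bin 010); offset now 11 = byte 1 bit 3; 29 bits remain
Read 4: bits[11:18] width=7 -> value=82 (bin 1010010); offset now 18 = byte 2 bit 2; 22 bits remain
Read 5: bits[18:27] width=9 -> value=326 (bin 101000110); offset now 27 = byte 3 bit 3; 13 bits remain

Answer: 27 326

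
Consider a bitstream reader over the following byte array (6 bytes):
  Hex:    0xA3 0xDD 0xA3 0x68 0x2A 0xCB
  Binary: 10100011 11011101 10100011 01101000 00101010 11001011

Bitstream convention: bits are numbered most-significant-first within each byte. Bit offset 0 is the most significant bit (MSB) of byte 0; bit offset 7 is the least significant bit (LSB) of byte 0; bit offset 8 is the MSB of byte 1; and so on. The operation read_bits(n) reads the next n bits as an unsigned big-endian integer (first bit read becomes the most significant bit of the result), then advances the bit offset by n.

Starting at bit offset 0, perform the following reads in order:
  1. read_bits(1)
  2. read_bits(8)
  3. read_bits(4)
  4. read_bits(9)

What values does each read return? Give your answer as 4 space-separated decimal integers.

Read 1: bits[0:1] width=1 -> value=1 (bin 1); offset now 1 = byte 0 bit 1; 47 bits remain
Read 2: bits[1:9] width=8 -> value=71 (bin 01000111); offset now 9 = byte 1 bit 1; 39 bits remain
Read 3: bits[9:13] width=4 -> value=11 (bin 1011); offset now 13 = byte 1 bit 5; 35 bits remain
Read 4: bits[13:22] width=9 -> value=360 (bin 101101000); offset now 22 = byte 2 bit 6; 26 bits remain

Answer: 1 71 11 360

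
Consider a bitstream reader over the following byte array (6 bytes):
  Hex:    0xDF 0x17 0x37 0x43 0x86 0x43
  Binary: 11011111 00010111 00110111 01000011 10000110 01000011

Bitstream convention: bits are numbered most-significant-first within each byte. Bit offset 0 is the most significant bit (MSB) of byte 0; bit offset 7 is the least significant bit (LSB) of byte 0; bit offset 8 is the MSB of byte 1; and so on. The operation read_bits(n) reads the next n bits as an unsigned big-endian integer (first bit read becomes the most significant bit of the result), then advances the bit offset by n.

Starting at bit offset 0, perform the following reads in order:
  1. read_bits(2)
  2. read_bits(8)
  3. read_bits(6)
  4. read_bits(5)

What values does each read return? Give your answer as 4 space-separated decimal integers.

Answer: 3 124 23 6

Derivation:
Read 1: bits[0:2] width=2 -> value=3 (bin 11); offset now 2 = byte 0 bit 2; 46 bits remain
Read 2: bits[2:10] width=8 -> value=124 (bin 01111100); offset now 10 = byte 1 bit 2; 38 bits remain
Read 3: bits[10:16] width=6 -> value=23 (bin 010111); offset now 16 = byte 2 bit 0; 32 bits remain
Read 4: bits[16:21] width=5 -> value=6 (bin 00110); offset now 21 = byte 2 bit 5; 27 bits remain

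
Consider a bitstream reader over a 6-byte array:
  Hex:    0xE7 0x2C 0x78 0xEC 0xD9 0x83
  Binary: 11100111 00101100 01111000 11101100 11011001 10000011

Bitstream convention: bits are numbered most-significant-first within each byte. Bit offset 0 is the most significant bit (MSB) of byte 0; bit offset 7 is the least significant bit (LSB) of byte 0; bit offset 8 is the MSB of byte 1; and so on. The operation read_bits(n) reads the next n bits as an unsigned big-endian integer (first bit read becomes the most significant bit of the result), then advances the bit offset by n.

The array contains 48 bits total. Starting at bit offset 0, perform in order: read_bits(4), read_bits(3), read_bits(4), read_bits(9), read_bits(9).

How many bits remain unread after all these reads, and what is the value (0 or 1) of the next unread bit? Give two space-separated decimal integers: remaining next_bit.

Read 1: bits[0:4] width=4 -> value=14 (bin 1110); offset now 4 = byte 0 bit 4; 44 bits remain
Read 2: bits[4:7] width=3 -> value=3 (bin 011); offset now 7 = byte 0 bit 7; 41 bits remain
Read 3: bits[7:11] width=4 -> value=9 (bin 1001); offset now 11 = byte 1 bit 3; 37 bits remain
Read 4: bits[11:20] width=9 -> value=199 (bin 011000111); offset now 20 = byte 2 bit 4; 28 bits remain
Read 5: bits[20:29] width=9 -> value=285 (bin 100011101); offset now 29 = byte 3 bit 5; 19 bits remain

Answer: 19 1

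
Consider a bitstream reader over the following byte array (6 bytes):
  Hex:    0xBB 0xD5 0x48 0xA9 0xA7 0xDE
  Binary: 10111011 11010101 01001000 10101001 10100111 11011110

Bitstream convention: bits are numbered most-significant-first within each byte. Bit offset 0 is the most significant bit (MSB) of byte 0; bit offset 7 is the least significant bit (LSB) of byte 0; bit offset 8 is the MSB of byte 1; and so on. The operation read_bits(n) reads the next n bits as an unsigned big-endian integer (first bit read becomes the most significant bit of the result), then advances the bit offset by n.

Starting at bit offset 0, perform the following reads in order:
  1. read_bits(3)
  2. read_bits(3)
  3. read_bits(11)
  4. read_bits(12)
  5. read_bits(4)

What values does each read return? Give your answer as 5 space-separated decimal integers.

Read 1: bits[0:3] width=3 -> value=5 (bin 101); offset now 3 = byte 0 bit 3; 45 bits remain
Read 2: bits[3:6] width=3 -> value=6 (bin 110); offset now 6 = byte 0 bit 6; 42 bits remain
Read 3: bits[6:17] width=11 -> value=1962 (bin 11110101010); offset now 17 = byte 2 bit 1; 31 bits remain
Read 4: bits[17:29] width=12 -> value=2325 (bin 100100010101); offset now 29 = byte 3 bit 5; 19 bits remain
Read 5: bits[29:33] width=4 -> value=3 (bin 0011); offset now 33 = byte 4 bit 1; 15 bits remain

Answer: 5 6 1962 2325 3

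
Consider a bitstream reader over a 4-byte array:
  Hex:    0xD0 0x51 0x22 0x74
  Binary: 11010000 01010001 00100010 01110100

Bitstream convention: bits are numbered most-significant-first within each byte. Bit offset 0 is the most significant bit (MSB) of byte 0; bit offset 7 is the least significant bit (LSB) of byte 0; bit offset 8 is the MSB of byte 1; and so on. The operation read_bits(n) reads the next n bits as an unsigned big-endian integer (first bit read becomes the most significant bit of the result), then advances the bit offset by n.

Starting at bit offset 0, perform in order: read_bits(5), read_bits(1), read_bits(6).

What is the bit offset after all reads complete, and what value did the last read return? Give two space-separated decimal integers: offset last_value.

Read 1: bits[0:5] width=5 -> value=26 (bin 11010); offset now 5 = byte 0 bit 5; 27 bits remain
Read 2: bits[5:6] width=1 -> value=0 (bin 0); offset now 6 = byte 0 bit 6; 26 bits remain
Read 3: bits[6:12] width=6 -> value=5 (bin 000101); offset now 12 = byte 1 bit 4; 20 bits remain

Answer: 12 5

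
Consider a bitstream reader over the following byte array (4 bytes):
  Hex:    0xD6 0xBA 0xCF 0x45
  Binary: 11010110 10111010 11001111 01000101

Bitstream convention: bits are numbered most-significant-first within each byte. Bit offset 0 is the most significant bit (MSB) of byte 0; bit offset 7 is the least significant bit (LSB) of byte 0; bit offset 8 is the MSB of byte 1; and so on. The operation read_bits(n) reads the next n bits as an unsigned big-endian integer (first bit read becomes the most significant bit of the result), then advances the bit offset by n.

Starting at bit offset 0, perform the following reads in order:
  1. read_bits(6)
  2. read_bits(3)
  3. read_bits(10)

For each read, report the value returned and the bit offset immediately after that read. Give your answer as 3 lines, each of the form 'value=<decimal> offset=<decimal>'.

Read 1: bits[0:6] width=6 -> value=53 (bin 110101); offset now 6 = byte 0 bit 6; 26 bits remain
Read 2: bits[6:9] width=3 -> value=5 (bin 101); offset now 9 = byte 1 bit 1; 23 bits remain
Read 3: bits[9:19] width=10 -> value=470 (bin 0111010110); offset now 19 = byte 2 bit 3; 13 bits remain

Answer: value=53 offset=6
value=5 offset=9
value=470 offset=19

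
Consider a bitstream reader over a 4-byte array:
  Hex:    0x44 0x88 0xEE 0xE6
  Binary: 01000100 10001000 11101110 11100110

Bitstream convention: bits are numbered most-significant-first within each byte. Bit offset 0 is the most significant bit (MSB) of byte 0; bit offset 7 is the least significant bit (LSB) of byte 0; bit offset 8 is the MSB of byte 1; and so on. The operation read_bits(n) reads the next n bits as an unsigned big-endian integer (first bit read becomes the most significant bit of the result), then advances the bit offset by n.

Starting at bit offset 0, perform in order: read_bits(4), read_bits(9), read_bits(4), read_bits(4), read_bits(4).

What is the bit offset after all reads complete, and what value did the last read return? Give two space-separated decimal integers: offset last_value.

Read 1: bits[0:4] width=4 -> value=4 (bin 0100); offset now 4 = byte 0 bit 4; 28 bits remain
Read 2: bits[4:13] width=9 -> value=145 (bin 010010001); offset now 13 = byte 1 bit 5; 19 bits remain
Read 3: bits[13:17] width=4 -> value=1 (bin 0001); offset now 17 = byte 2 bit 1; 15 bits remain
Read 4: bits[17:21] width=4 -> value=13 (bin 1101); offset now 21 = byte 2 bit 5; 11 bits remain
Read 5: bits[21:25] width=4 -> value=13 (bin 1101); offset now 25 = byte 3 bit 1; 7 bits remain

Answer: 25 13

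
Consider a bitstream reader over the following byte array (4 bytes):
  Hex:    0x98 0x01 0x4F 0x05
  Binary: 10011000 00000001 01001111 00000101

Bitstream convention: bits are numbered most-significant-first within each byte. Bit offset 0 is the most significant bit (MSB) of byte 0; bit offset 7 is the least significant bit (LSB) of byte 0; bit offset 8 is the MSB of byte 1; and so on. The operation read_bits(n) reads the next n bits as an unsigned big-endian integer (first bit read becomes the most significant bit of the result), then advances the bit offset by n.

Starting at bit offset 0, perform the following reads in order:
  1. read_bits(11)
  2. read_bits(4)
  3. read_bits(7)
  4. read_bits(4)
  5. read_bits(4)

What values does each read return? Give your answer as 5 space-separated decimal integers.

Read 1: bits[0:11] width=11 -> value=1216 (bin 10011000000); offset now 11 = byte 1 bit 3; 21 bits remain
Read 2: bits[11:15] width=4 -> value=0 (bin 0000); offset now 15 = byte 1 bit 7; 17 bits remain
Read 3: bits[15:22] width=7 -> value=83 (bin 1010011); offset now 22 = byte 2 bit 6; 10 bits remain
Read 4: bits[22:26] width=4 -> value=12 (bin 1100); offset now 26 = byte 3 bit 2; 6 bits remain
Read 5: bits[26:30] width=4 -> value=1 (bin 0001); offset now 30 = byte 3 bit 6; 2 bits remain

Answer: 1216 0 83 12 1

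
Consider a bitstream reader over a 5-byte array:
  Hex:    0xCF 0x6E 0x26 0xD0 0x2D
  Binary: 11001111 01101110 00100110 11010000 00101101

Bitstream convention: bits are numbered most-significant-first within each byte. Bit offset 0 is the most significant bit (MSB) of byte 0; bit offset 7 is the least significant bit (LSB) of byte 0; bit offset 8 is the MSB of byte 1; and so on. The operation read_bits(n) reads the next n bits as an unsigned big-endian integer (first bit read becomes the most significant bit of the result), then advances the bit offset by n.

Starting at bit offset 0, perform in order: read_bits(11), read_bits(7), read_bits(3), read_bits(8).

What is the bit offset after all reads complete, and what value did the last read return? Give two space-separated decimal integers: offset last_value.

Answer: 29 218

Derivation:
Read 1: bits[0:11] width=11 -> value=1659 (bin 11001111011); offset now 11 = byte 1 bit 3; 29 bits remain
Read 2: bits[11:18] width=7 -> value=56 (bin 0111000); offset now 18 = byte 2 bit 2; 22 bits remain
Read 3: bits[18:21] width=3 -> value=4 (bin 100); offset now 21 = byte 2 bit 5; 19 bits remain
Read 4: bits[21:29] width=8 -> value=218 (bin 11011010); offset now 29 = byte 3 bit 5; 11 bits remain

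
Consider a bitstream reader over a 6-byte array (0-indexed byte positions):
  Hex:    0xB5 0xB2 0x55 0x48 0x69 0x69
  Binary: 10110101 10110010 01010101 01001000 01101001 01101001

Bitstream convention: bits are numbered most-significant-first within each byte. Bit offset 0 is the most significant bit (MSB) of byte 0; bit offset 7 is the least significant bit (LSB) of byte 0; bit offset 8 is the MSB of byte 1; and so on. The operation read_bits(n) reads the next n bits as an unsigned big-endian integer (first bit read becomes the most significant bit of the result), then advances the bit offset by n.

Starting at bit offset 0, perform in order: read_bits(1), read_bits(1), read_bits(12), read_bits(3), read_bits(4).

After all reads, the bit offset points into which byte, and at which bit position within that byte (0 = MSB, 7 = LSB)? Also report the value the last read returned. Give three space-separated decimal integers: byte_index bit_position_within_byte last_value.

Read 1: bits[0:1] width=1 -> value=1 (bin 1); offset now 1 = byte 0 bit 1; 47 bits remain
Read 2: bits[1:2] width=1 -> value=0 (bin 0); offset now 2 = byte 0 bit 2; 46 bits remain
Read 3: bits[2:14] width=12 -> value=3436 (bin 110101101100); offset now 14 = byte 1 bit 6; 34 bits remain
Read 4: bits[14:17] width=3 -> value=4 (bin 100); offset now 17 = byte 2 bit 1; 31 bits remain
Read 5: bits[17:21] width=4 -> value=10 (bin 1010); offset now 21 = byte 2 bit 5; 27 bits remain

Answer: 2 5 10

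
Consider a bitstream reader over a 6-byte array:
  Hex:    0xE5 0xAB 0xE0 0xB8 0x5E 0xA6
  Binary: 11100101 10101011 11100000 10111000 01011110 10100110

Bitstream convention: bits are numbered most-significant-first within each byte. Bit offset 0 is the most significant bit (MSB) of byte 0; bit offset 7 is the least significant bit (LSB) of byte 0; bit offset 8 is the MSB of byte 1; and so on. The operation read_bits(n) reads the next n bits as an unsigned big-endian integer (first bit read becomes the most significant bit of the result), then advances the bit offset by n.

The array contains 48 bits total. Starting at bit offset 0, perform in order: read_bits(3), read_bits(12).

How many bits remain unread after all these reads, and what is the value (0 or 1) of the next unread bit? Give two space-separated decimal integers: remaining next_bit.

Read 1: bits[0:3] width=3 -> value=7 (bin 111); offset now 3 = byte 0 bit 3; 45 bits remain
Read 2: bits[3:15] width=12 -> value=725 (bin 001011010101); offset now 15 = byte 1 bit 7; 33 bits remain

Answer: 33 1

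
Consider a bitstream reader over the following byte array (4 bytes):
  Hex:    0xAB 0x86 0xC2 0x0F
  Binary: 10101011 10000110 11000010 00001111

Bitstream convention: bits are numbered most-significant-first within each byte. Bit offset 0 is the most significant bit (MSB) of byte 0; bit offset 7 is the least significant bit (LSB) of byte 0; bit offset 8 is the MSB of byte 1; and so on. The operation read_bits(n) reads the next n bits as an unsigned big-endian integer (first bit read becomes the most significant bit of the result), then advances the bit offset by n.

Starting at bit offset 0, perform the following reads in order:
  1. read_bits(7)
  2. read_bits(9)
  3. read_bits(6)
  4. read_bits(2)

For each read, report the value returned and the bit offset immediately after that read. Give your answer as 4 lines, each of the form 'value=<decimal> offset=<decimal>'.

Answer: value=85 offset=7
value=390 offset=16
value=48 offset=22
value=2 offset=24

Derivation:
Read 1: bits[0:7] width=7 -> value=85 (bin 1010101); offset now 7 = byte 0 bit 7; 25 bits remain
Read 2: bits[7:16] width=9 -> value=390 (bin 110000110); offset now 16 = byte 2 bit 0; 16 bits remain
Read 3: bits[16:22] width=6 -> value=48 (bin 110000); offset now 22 = byte 2 bit 6; 10 bits remain
Read 4: bits[22:24] width=2 -> value=2 (bin 10); offset now 24 = byte 3 bit 0; 8 bits remain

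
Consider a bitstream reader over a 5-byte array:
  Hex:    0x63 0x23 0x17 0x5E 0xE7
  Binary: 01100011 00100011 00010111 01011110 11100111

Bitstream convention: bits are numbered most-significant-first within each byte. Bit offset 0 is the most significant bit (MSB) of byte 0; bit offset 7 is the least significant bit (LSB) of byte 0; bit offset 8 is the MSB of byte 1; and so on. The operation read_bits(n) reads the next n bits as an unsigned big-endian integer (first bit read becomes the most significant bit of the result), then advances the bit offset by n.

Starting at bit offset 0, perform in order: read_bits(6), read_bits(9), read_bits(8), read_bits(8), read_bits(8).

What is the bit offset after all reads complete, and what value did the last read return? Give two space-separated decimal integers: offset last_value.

Answer: 39 115

Derivation:
Read 1: bits[0:6] width=6 -> value=24 (bin 011000); offset now 6 = byte 0 bit 6; 34 bits remain
Read 2: bits[6:15] width=9 -> value=401 (bin 110010001); offset now 15 = byte 1 bit 7; 25 bits remain
Read 3: bits[15:23] width=8 -> value=139 (bin 10001011); offset now 23 = byte 2 bit 7; 17 bits remain
Read 4: bits[23:31] width=8 -> value=175 (bin 10101111); offset now 31 = byte 3 bit 7; 9 bits remain
Read 5: bits[31:39] width=8 -> value=115 (bin 01110011); offset now 39 = byte 4 bit 7; 1 bits remain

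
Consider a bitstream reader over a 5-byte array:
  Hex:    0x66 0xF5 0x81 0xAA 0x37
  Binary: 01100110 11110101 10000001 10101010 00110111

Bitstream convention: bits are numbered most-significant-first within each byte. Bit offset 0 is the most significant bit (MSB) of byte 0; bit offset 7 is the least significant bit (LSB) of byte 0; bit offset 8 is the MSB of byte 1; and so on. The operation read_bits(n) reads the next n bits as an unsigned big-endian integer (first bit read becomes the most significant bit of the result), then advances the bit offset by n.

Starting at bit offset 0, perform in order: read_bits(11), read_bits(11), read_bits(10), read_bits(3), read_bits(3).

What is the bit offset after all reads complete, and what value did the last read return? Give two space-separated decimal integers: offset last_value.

Answer: 38 5

Derivation:
Read 1: bits[0:11] width=11 -> value=823 (bin 01100110111); offset now 11 = byte 1 bit 3; 29 bits remain
Read 2: bits[11:22] width=11 -> value=1376 (bin 10101100000); offset now 22 = byte 2 bit 6; 18 bits remain
Read 3: bits[22:32] width=10 -> value=426 (bin 0110101010); offset now 32 = byte 4 bit 0; 8 bits remain
Read 4: bits[32:35] width=3 -> value=1 (bin 001); offset now 35 = byte 4 bit 3; 5 bits remain
Read 5: bits[35:38] width=3 -> value=5 (bin 101); offset now 38 = byte 4 bit 6; 2 bits remain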